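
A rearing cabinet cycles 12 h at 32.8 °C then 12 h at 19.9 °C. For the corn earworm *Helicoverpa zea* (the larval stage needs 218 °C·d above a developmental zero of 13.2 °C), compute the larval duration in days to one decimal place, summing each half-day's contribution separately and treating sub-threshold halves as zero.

Day half: max(0, 32.8 − 13.2) × 0.5 = 19.6 × 0.5 = 9.80 DD.
Night half: max(0, 19.9 − 13.2) × 0.5 = 6.7 × 0.5 = 3.35 DD.
Per 24 h: 13.15 DD/day.
Duration = 218 / 13.15 = 16.578 ≈ 16.6 days.

16.6 days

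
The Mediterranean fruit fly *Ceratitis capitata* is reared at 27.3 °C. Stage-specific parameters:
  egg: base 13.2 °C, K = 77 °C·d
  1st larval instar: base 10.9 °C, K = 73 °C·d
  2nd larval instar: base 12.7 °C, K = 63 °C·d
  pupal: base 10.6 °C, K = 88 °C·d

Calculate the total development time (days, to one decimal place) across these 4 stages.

egg: 77 / (27.3 − 13.2) = 77 / 14.1 = 5.461 d.
1st larval instar: 73 / (27.3 − 10.9) = 73 / 16.4 = 4.451 d.
2nd larval instar: 63 / (27.3 − 12.7) = 63 / 14.6 = 4.315 d.
pupal: 88 / (27.3 − 10.6) = 88 / 16.7 = 5.269 d.
Sum = 19.497 ≈ 19.5 days.

19.5 days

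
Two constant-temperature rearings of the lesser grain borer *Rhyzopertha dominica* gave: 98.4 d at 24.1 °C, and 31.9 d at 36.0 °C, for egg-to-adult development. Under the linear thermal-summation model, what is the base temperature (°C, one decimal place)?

18.4 °C

Under the model K = D·(T − T_b), so D₁·(T₁ − T_b) = D₂·(T₂ − T_b).
98.4·(24.1 − T_b) = 31.9·(36.0 − T_b)
T_b = (98.4·24.1 − 31.9·36.0) / (98.4 − 31.9) = 1223.04 / 66.5 = 18.392 °C ≈ 18.4 °C.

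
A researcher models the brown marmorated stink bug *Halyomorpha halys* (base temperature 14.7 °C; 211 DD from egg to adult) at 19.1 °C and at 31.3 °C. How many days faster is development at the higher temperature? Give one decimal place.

35.2 days

At 19.1 °C: 211 / (19.1 − 14.7) = 211 / 4.4 = 47.955 d.
At 31.3 °C: 211 / (31.3 − 14.7) = 211 / 16.6 = 12.711 d.
Difference = |47.955 − 12.711| = 35.244 ≈ 35.2 days.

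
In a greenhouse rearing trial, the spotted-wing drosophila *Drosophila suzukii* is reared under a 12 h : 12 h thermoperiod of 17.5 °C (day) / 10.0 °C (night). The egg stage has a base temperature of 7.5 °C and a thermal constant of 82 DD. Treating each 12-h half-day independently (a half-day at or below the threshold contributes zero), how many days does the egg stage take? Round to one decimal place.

13.1 days

Day half: max(0, 17.5 − 7.5) × 0.5 = 10.0 × 0.5 = 5.00 DD.
Night half: max(0, 10.0 − 7.5) × 0.5 = 2.5 × 0.5 = 1.25 DD.
Per 24 h: 6.25 DD/day.
Duration = 82 / 6.25 = 13.120 ≈ 13.1 days.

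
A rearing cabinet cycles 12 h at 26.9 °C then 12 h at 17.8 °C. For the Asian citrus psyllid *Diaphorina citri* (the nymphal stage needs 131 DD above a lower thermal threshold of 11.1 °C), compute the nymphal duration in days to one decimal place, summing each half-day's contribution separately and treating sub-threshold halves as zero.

11.6 days

Day half: max(0, 26.9 − 11.1) × 0.5 = 15.8 × 0.5 = 7.90 DD.
Night half: max(0, 17.8 − 11.1) × 0.5 = 6.7 × 0.5 = 3.35 DD.
Per 24 h: 11.25 DD/day.
Duration = 131 / 11.25 = 11.644 ≈ 11.6 days.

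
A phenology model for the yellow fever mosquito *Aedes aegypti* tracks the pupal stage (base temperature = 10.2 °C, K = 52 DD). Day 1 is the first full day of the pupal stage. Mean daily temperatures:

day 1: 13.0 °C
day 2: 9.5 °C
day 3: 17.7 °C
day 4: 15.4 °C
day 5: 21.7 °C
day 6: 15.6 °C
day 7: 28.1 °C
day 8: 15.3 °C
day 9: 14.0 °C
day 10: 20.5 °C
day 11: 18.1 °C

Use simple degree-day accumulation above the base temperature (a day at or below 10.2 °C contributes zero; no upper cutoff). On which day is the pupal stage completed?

Daily DD above 10.2 °C: 2.8, 0.0, 7.5, 5.2, 11.5, 5.4, 17.9, 5.1, 3.8, 10.3, 7.9.
Cumulative: 2.8, 2.8, 10.3, 15.5, 27.0, 32.4, 50.3, 55.4, 59.2, 69.5, 77.4.
The total first reaches 52 DD on day 8.

day 8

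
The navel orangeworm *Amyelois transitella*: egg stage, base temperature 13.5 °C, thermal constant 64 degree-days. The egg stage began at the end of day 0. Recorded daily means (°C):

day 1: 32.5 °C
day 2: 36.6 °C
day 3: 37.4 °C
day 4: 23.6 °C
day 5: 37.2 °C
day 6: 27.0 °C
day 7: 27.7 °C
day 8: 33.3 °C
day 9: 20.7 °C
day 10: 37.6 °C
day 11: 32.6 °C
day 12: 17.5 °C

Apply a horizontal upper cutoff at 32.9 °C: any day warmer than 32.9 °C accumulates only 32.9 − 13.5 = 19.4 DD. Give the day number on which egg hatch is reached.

Daily DD above 13.5 °C (capped at 19.4): 19.0, 19.4, 19.4, 10.1, 19.4, 13.5, 14.2, 19.4, 7.2, 19.4, 19.1, 4.0.
Cumulative: 19.0, 38.4, 57.8, 67.9, 87.3, 100.8, 115.0, 134.4, 141.6, 161.0, 180.1, 184.1.
The total first reaches 64 DD on day 4.

day 4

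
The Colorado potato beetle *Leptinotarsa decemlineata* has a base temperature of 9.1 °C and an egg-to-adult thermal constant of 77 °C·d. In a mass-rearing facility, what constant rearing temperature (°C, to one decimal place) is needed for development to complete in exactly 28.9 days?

Required daily accumulation = 77 / 28.9 = 2.664 DD/day.
T = T_base + 2.664 = 9.1 + 2.664 = 11.764 ≈ 11.8 °C.

11.8 °C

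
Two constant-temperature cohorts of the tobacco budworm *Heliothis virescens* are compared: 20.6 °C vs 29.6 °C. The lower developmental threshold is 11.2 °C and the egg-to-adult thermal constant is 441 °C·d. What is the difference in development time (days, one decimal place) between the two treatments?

22.9 days

At 20.6 °C: 441 / (20.6 − 11.2) = 441 / 9.4 = 46.915 d.
At 29.6 °C: 441 / (29.6 − 11.2) = 441 / 18.4 = 23.967 d.
Difference = |46.915 − 23.967| = 22.948 ≈ 22.9 days.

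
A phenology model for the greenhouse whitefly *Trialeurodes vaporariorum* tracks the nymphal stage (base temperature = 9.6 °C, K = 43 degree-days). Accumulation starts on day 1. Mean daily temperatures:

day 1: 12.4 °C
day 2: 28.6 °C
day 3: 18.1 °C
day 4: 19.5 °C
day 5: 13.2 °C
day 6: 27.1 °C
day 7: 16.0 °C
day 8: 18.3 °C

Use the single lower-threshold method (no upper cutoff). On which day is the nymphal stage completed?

day 5

Daily DD above 9.6 °C: 2.8, 19.0, 8.5, 9.9, 3.6, 17.5, 6.4, 8.7.
Cumulative: 2.8, 21.8, 30.3, 40.2, 43.8, 61.3, 67.7, 76.4.
The total first reaches 43 DD on day 5.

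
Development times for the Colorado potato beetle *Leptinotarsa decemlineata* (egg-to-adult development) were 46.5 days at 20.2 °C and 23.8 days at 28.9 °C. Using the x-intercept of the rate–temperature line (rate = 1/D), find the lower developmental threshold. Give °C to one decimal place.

11.1 °C

Linear rate model ⇒ the product D·(T − T_b) is constant across temperatures.
46.5·(20.2 − T_b) = 23.8·(28.9 − T_b)
T_b = (46.5·20.2 − 23.8·28.9) / (46.5 − 23.8) = 251.48 / 22.7 = 11.078 °C ≈ 11.1 °C.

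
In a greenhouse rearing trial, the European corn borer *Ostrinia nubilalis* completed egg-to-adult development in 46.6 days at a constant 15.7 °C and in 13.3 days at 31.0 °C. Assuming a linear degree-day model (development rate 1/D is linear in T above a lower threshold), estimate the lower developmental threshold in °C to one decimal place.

Equal thermal constants: D₁(T₁ − T_b) = D₂(T₂ − T_b).
46.6·(15.7 − T_b) = 13.3·(31.0 − T_b)
T_b = (46.6·15.7 − 13.3·31.0) / (46.6 − 13.3) = 319.32 / 33.3 = 9.589 °C ≈ 9.6 °C.

9.6 °C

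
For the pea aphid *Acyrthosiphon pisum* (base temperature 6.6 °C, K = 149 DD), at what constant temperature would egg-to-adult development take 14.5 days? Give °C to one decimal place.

Required daily accumulation = 149 / 14.5 = 10.276 DD/day.
T = T_base + 10.276 = 6.6 + 10.276 = 16.876 ≈ 16.9 °C.

16.9 °C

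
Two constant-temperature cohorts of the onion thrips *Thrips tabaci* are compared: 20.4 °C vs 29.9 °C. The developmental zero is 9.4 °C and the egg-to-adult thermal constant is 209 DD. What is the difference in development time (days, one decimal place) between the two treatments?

8.8 days

At 20.4 °C: 209 / (20.4 − 9.4) = 209 / 11.0 = 19.000 d.
At 29.9 °C: 209 / (29.9 − 9.4) = 209 / 20.5 = 10.195 d.
Difference = |19.000 − 10.195| = 8.805 ≈ 8.8 days.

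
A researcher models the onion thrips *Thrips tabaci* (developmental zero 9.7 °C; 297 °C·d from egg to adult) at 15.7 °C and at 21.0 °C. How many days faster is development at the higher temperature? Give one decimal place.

23.2 days

At 15.7 °C: 297 / (15.7 − 9.7) = 297 / 6.0 = 49.500 d.
At 21.0 °C: 297 / (21.0 − 9.7) = 297 / 11.3 = 26.283 d.
Difference = |49.500 − 26.283| = 23.217 ≈ 23.2 days.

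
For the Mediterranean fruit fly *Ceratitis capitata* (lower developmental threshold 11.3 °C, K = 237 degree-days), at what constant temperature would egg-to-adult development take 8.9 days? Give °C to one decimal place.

Required daily accumulation = 237 / 8.9 = 26.629 DD/day.
T = T_base + 26.629 = 11.3 + 26.629 = 37.929 ≈ 37.9 °C.

37.9 °C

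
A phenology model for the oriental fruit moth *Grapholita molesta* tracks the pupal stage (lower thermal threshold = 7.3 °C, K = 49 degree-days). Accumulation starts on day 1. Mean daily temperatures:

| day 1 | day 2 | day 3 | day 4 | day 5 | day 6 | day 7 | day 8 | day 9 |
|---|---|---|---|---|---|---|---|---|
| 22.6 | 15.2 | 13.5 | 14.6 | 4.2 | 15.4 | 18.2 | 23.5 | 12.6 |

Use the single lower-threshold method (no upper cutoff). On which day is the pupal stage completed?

day 7

Daily DD above 7.3 °C: 15.3, 7.9, 6.2, 7.3, 0.0, 8.1, 10.9, 16.2, 5.3.
Cumulative: 15.3, 23.2, 29.4, 36.7, 36.7, 44.8, 55.7, 71.9, 77.2.
The total first reaches 49 DD on day 7.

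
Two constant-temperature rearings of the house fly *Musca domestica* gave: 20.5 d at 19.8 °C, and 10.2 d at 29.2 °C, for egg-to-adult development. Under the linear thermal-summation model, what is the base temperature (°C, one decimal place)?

10.5 °C

Under the model K = D·(T − T_b), so D₁·(T₁ − T_b) = D₂·(T₂ − T_b).
20.5·(19.8 − T_b) = 10.2·(29.2 − T_b)
T_b = (20.5·19.8 − 10.2·29.2) / (20.5 − 10.2) = 108.06 / 10.3 = 10.491 °C ≈ 10.5 °C.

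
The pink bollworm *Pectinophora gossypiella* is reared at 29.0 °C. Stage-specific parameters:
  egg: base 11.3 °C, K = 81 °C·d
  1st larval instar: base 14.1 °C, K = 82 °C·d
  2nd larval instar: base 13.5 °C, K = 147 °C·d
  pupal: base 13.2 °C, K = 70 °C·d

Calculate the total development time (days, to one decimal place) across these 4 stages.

egg: 81 / (29.0 − 11.3) = 81 / 17.7 = 4.576 d.
1st larval instar: 82 / (29.0 − 14.1) = 82 / 14.9 = 5.503 d.
2nd larval instar: 147 / (29.0 − 13.5) = 147 / 15.5 = 9.484 d.
pupal: 70 / (29.0 − 13.2) = 70 / 15.8 = 4.430 d.
Sum = 23.994 ≈ 24.0 days.

24.0 days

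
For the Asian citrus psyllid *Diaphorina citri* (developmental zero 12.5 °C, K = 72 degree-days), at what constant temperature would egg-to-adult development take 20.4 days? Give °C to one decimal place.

16.0 °C

Required daily accumulation = 72 / 20.4 = 3.529 DD/day.
T = T_base + 3.529 = 12.5 + 3.529 = 16.029 ≈ 16.0 °C.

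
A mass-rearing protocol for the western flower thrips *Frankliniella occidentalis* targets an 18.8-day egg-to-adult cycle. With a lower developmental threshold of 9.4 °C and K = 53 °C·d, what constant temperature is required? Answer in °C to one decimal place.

Required daily accumulation = 53 / 18.8 = 2.819 DD/day.
T = T_base + 2.819 = 9.4 + 2.819 = 12.219 ≈ 12.2 °C.

12.2 °C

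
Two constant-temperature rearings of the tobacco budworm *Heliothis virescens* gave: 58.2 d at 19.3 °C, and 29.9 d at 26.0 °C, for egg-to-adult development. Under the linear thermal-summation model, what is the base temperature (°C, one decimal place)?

12.2 °C

Equal thermal constants: D₁(T₁ − T_b) = D₂(T₂ − T_b).
58.2·(19.3 − T_b) = 29.9·(26.0 − T_b)
T_b = (58.2·19.3 − 29.9·26.0) / (58.2 − 29.9) = 345.86 / 28.3 = 12.221 °C ≈ 12.2 °C.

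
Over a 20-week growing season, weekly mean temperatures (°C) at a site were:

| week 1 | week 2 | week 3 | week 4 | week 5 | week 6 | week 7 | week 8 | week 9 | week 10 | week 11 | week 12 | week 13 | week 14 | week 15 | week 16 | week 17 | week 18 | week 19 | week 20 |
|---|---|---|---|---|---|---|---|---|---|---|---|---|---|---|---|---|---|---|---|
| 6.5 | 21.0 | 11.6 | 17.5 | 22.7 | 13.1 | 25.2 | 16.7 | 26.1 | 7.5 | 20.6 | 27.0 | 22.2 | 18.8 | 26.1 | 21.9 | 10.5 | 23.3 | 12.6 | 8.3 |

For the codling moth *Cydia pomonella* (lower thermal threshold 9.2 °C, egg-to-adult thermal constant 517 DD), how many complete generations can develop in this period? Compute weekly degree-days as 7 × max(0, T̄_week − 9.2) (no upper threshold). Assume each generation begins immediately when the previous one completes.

2 generations

Weekly DD (7 × max(0, T̄ − 9.2)): 0.0, 82.6, 16.8, 58.1, 94.5, 27.3, 112.0, 52.5, 118.3, 0.0, 79.8, 124.6, 91.0, 67.2, 118.3, 88.9, 9.1, 98.7, 23.8, 0.0.
Season total = 1263.5 DD.
Complete generations = ⌊1263.5 / 517⌋ = 2.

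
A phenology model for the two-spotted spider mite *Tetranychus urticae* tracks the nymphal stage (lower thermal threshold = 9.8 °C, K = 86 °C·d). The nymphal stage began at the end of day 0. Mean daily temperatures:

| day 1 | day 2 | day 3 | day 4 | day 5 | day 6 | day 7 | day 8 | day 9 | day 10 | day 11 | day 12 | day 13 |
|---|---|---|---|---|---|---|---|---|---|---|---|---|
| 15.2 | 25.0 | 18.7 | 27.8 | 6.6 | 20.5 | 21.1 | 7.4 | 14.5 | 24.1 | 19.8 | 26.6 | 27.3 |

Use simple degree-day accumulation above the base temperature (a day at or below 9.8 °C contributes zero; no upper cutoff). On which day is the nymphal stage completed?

day 10

Daily DD above 9.8 °C: 5.4, 15.2, 8.9, 18.0, 0.0, 10.7, 11.3, 0.0, 4.7, 14.3, 10.0, 16.8, 17.5.
Cumulative: 5.4, 20.6, 29.5, 47.5, 47.5, 58.2, 69.5, 69.5, 74.2, 88.5, 98.5, 115.3, 132.8.
The total first reaches 86 DD on day 10.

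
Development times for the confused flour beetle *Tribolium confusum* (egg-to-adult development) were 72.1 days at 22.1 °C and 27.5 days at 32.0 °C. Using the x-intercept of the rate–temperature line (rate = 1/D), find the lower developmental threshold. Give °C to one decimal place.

Linear rate model ⇒ the product D·(T − T_b) is constant across temperatures.
72.1·(22.1 − T_b) = 27.5·(32.0 − T_b)
T_b = (72.1·22.1 − 27.5·32.0) / (72.1 − 27.5) = 713.41 / 44.6 = 15.996 °C ≈ 16.0 °C.

16.0 °C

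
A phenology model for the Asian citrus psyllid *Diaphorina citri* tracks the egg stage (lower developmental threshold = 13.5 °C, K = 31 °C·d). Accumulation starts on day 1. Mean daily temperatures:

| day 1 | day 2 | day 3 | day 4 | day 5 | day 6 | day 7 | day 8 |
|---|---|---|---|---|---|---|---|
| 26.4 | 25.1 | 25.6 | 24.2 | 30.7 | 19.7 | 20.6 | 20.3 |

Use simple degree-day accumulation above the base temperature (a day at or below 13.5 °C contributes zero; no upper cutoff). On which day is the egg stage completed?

Daily DD above 13.5 °C: 12.9, 11.6, 12.1, 10.7, 17.2, 6.2, 7.1, 6.8.
Cumulative: 12.9, 24.5, 36.6, 47.3, 64.5, 70.7, 77.8, 84.6.
The total first reaches 31 DD on day 3.

day 3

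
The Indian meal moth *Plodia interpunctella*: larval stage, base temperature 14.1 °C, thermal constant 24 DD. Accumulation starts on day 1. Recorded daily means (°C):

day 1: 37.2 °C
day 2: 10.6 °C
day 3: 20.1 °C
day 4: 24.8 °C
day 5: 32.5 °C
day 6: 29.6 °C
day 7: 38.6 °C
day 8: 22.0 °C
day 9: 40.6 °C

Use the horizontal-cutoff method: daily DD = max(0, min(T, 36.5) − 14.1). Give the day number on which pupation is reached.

day 3

Daily DD above 14.1 °C (capped at 22.4): 22.4, 0.0, 6.0, 10.7, 18.4, 15.5, 22.4, 7.9, 22.4.
Cumulative: 22.4, 22.4, 28.4, 39.1, 57.5, 73.0, 95.4, 103.3, 125.7.
The total first reaches 24 DD on day 3.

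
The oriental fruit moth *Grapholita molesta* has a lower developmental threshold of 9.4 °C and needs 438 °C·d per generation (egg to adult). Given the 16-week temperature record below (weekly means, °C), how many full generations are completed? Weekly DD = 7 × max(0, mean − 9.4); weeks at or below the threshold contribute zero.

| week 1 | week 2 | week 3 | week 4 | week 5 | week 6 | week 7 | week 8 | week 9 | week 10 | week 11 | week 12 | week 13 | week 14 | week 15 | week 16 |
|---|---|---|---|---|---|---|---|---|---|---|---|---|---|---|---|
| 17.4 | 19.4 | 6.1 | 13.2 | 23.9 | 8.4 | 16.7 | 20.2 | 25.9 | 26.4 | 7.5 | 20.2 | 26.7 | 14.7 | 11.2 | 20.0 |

2 generations

Weekly DD (7 × max(0, T̄ − 9.4)): 56.0, 70.0, 0.0, 26.6, 101.5, 0.0, 51.1, 75.6, 115.5, 119.0, 0.0, 75.6, 121.1, 37.1, 12.6, 74.2.
Season total = 935.9 DD.
Complete generations = ⌊935.9 / 438⌋ = 2.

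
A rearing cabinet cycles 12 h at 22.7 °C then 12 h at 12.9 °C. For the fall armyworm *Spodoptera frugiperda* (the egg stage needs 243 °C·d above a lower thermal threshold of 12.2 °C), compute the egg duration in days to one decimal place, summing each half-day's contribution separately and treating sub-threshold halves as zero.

43.4 days

Day half: max(0, 22.7 − 12.2) × 0.5 = 10.5 × 0.5 = 5.25 DD.
Night half: max(0, 12.9 − 12.2) × 0.5 = 0.7 × 0.5 = 0.35 DD.
Per 24 h: 5.60 DD/day.
Duration = 243 / 5.60 = 43.393 ≈ 43.4 days.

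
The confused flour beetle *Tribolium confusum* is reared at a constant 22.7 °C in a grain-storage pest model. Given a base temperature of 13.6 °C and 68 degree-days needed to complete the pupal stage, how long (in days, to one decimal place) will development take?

Daily accumulation = 22.7 − 13.6 = 9.1 DD/day.
Duration = 68 / 9.1 = 7.473 ≈ 7.5 days.

7.5 days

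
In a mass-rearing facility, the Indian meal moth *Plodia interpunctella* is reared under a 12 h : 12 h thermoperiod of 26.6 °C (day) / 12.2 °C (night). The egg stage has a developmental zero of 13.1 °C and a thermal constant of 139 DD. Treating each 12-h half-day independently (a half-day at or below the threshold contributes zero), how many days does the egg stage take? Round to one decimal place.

Day half: max(0, 26.6 − 13.1) × 0.5 = 13.5 × 0.5 = 6.75 DD.
Night half: max(0, 12.2 − 13.1) × 0.5 = 0.0 × 0.5 = 0.00 DD.
Per 24 h: 6.75 DD/day.
Duration = 139 / 6.75 = 20.593 ≈ 20.6 days.

20.6 days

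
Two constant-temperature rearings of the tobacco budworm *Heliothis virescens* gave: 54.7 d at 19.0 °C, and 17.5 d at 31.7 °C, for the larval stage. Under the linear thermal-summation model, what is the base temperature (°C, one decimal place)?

13.0 °C

Under the model K = D·(T − T_b), so D₁·(T₁ − T_b) = D₂·(T₂ − T_b).
54.7·(19.0 − T_b) = 17.5·(31.7 − T_b)
T_b = (54.7·19.0 − 17.5·31.7) / (54.7 − 17.5) = 484.55 / 37.2 = 13.026 °C ≈ 13.0 °C.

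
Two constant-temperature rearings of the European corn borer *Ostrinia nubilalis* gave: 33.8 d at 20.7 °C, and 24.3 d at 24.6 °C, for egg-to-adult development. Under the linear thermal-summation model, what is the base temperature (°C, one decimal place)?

Under the model K = D·(T − T_b), so D₁·(T₁ − T_b) = D₂·(T₂ − T_b).
33.8·(20.7 − T_b) = 24.3·(24.6 − T_b)
T_b = (33.8·20.7 − 24.3·24.6) / (33.8 − 24.3) = 101.88 / 9.5 = 10.724 °C ≈ 10.7 °C.

10.7 °C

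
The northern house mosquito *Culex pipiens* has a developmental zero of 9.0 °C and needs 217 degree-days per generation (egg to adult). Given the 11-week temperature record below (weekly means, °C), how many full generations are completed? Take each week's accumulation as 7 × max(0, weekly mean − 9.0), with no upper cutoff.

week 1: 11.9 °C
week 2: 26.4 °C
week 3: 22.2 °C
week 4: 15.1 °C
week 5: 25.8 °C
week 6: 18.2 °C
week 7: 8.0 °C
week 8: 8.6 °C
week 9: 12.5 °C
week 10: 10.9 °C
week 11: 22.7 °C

Weekly DD (7 × max(0, T̄ − 9.0)): 20.3, 121.8, 92.4, 42.7, 117.6, 64.4, 0.0, 0.0, 24.5, 13.3, 95.9.
Season total = 592.9 DD.
Complete generations = ⌊592.9 / 217⌋ = 2.

2 generations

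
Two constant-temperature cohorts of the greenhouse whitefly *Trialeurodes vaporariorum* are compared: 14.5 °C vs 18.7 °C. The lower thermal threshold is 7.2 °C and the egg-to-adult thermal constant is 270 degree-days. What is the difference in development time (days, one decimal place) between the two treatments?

13.5 days

At 14.5 °C: 270 / (14.5 − 7.2) = 270 / 7.3 = 36.986 d.
At 18.7 °C: 270 / (18.7 − 7.2) = 270 / 11.5 = 23.478 d.
Difference = |36.986 − 23.478| = 13.508 ≈ 13.5 days.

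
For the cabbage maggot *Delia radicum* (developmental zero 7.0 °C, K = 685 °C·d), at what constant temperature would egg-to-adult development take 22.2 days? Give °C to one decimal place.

37.9 °C

Required daily accumulation = 685 / 22.2 = 30.856 DD/day.
T = T_base + 30.856 = 7.0 + 30.856 = 37.856 ≈ 37.9 °C.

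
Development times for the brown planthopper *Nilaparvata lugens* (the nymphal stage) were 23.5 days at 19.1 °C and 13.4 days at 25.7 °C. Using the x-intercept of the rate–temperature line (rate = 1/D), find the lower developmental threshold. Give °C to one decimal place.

10.3 °C

Linear rate model ⇒ the product D·(T − T_b) is constant across temperatures.
23.5·(19.1 − T_b) = 13.4·(25.7 − T_b)
T_b = (23.5·19.1 − 13.4·25.7) / (23.5 − 13.4) = 104.47 / 10.1 = 10.344 °C ≈ 10.3 °C.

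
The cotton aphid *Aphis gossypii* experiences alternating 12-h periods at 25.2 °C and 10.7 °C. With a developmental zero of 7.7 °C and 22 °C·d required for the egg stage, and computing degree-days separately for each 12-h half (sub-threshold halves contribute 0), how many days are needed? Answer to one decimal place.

Day half: max(0, 25.2 − 7.7) × 0.5 = 17.5 × 0.5 = 8.75 DD.
Night half: max(0, 10.7 − 7.7) × 0.5 = 3.0 × 0.5 = 1.50 DD.
Per 24 h: 10.25 DD/day.
Duration = 22 / 10.25 = 2.146 ≈ 2.1 days.

2.1 days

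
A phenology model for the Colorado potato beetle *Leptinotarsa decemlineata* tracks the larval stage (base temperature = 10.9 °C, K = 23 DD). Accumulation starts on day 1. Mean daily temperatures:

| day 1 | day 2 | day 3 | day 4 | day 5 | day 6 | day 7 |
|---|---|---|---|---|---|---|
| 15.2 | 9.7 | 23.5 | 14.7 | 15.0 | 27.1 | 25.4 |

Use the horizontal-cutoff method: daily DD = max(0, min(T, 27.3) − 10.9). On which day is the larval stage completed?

Daily DD above 10.9 °C (capped at 16.4): 4.3, 0.0, 12.6, 3.8, 4.1, 16.2, 14.5.
Cumulative: 4.3, 4.3, 16.9, 20.7, 24.8, 41.0, 55.5.
The total first reaches 23 DD on day 5.

day 5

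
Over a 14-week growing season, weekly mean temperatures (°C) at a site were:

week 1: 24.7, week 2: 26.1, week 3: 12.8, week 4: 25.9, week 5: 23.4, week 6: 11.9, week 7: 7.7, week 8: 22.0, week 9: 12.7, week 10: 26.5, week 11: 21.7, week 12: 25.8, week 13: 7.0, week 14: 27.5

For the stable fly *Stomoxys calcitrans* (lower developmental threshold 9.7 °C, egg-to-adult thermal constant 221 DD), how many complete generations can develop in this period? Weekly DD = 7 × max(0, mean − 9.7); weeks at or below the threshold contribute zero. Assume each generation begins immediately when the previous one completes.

Weekly DD (7 × max(0, T̄ − 9.7)): 105.0, 114.8, 21.7, 113.4, 95.9, 15.4, 0.0, 86.1, 21.0, 117.6, 84.0, 112.7, 0.0, 124.6.
Season total = 1012.2 DD.
Complete generations = ⌊1012.2 / 221⌋ = 4.

4 generations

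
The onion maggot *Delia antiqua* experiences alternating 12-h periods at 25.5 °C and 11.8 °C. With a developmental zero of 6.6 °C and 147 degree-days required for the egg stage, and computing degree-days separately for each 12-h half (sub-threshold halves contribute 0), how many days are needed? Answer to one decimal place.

12.2 days

Day half: max(0, 25.5 − 6.6) × 0.5 = 18.9 × 0.5 = 9.45 DD.
Night half: max(0, 11.8 − 6.6) × 0.5 = 5.2 × 0.5 = 2.60 DD.
Per 24 h: 12.05 DD/day.
Duration = 147 / 12.05 = 12.199 ≈ 12.2 days.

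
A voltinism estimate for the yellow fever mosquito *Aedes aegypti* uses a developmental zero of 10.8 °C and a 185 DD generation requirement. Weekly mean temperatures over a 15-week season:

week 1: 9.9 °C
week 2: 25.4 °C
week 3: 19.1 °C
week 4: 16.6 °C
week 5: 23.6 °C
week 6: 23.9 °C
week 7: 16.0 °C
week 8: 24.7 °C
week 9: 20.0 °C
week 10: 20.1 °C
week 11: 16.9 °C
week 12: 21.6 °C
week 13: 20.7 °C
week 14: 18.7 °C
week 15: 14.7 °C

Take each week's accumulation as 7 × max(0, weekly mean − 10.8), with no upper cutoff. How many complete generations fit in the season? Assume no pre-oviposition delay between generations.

Weekly DD (7 × max(0, T̄ − 10.8)): 0.0, 102.2, 58.1, 40.6, 89.6, 91.7, 36.4, 97.3, 64.4, 65.1, 42.7, 75.6, 69.3, 55.3, 27.3.
Season total = 915.6 DD.
Complete generations = ⌊915.6 / 185⌋ = 4.

4 generations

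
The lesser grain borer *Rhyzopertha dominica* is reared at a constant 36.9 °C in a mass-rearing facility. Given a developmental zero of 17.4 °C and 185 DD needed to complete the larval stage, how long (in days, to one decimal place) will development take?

9.5 days

Daily accumulation = 36.9 − 17.4 = 19.5 DD/day.
Duration = 185 / 19.5 = 9.487 ≈ 9.5 days.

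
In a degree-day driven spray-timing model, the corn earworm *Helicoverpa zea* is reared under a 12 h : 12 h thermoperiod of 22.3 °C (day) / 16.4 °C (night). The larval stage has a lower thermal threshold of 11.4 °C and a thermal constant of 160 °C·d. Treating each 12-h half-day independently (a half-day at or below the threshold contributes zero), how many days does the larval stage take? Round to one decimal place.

Day half: max(0, 22.3 − 11.4) × 0.5 = 10.9 × 0.5 = 5.45 DD.
Night half: max(0, 16.4 − 11.4) × 0.5 = 5.0 × 0.5 = 2.50 DD.
Per 24 h: 7.95 DD/day.
Duration = 160 / 7.95 = 20.126 ≈ 20.1 days.

20.1 days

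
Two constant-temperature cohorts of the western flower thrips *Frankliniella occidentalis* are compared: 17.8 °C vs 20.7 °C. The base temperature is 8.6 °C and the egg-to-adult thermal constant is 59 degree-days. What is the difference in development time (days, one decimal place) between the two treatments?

1.5 days

At 17.8 °C: 59 / (17.8 − 8.6) = 59 / 9.2 = 6.413 d.
At 20.7 °C: 59 / (20.7 − 8.6) = 59 / 12.1 = 4.876 d.
Difference = |6.413 − 4.876| = 1.537 ≈ 1.5 days.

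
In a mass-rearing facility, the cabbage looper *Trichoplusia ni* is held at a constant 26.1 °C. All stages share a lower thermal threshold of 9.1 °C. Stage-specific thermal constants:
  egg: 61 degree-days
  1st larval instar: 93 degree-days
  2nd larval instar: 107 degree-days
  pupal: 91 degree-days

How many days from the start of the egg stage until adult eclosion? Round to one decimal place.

20.7 days

Daily accumulation at 26.1 °C = 26.1 − 9.1 = 17.0 DD/day.
Total K = 61 + 93 + 107 + 91 = 352 DD.
Total duration = 352 / 17.0 = 20.706 ≈ 20.7 days.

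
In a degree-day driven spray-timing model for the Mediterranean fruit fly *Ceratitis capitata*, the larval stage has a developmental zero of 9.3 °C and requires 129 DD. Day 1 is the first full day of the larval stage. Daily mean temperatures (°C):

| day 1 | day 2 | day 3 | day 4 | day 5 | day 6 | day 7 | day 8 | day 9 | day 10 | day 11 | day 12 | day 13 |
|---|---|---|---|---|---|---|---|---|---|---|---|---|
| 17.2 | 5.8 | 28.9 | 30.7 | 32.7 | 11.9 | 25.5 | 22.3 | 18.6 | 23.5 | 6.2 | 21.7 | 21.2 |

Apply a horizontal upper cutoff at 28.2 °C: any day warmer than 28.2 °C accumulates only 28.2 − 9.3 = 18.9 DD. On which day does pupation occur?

Daily DD above 9.3 °C (capped at 18.9): 7.9, 0.0, 18.9, 18.9, 18.9, 2.6, 16.2, 13.0, 9.3, 14.2, 0.0, 12.4, 11.9.
Cumulative: 7.9, 7.9, 26.8, 45.7, 64.6, 67.2, 83.4, 96.4, 105.7, 119.9, 119.9, 132.3, 144.2.
The total first reaches 129 DD on day 12.

day 12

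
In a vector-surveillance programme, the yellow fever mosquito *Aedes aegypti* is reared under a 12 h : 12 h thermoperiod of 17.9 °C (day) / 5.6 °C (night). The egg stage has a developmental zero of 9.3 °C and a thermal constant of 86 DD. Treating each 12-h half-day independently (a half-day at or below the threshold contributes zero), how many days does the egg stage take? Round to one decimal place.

Day half: max(0, 17.9 − 9.3) × 0.5 = 8.6 × 0.5 = 4.30 DD.
Night half: max(0, 5.6 − 9.3) × 0.5 = 0.0 × 0.5 = 0.00 DD.
Per 24 h: 4.30 DD/day.
Duration = 86 / 4.30 = 20.000 ≈ 20.0 days.

20.0 days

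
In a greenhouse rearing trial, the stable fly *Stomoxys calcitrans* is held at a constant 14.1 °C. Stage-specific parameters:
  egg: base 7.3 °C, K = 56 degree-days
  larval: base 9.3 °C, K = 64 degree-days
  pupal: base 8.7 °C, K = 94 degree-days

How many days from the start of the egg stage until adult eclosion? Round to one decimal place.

39.0 days

egg: 56 / (14.1 − 7.3) = 56 / 6.8 = 8.235 d.
larval: 64 / (14.1 − 9.3) = 64 / 4.8 = 13.333 d.
pupal: 94 / (14.1 − 8.7) = 94 / 5.4 = 17.407 d.
Sum = 38.976 ≈ 39.0 days.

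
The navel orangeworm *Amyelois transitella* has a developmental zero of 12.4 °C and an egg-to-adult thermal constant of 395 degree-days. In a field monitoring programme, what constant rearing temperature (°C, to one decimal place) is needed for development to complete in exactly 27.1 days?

27.0 °C

Required daily accumulation = 395 / 27.1 = 14.576 DD/day.
T = T_base + 14.576 = 12.4 + 14.576 = 26.976 ≈ 27.0 °C.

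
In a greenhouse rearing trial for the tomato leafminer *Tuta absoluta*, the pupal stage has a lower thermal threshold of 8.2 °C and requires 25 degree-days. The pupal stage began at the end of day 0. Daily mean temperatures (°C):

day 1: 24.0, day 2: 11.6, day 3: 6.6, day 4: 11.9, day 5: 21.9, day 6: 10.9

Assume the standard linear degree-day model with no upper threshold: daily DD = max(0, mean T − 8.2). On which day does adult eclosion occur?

day 5

Daily DD above 8.2 °C: 15.8, 3.4, 0.0, 3.7, 13.7, 2.7.
Cumulative: 15.8, 19.2, 19.2, 22.9, 36.6, 39.3.
The total first reaches 25 DD on day 5.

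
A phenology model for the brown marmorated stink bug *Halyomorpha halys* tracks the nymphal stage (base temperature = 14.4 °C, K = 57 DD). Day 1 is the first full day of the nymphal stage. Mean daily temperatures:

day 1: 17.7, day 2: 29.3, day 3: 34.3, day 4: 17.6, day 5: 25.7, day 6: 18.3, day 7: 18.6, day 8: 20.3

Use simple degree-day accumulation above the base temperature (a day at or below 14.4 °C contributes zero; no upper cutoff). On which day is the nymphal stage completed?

day 7

Daily DD above 14.4 °C: 3.3, 14.9, 19.9, 3.2, 11.3, 3.9, 4.2, 5.9.
Cumulative: 3.3, 18.2, 38.1, 41.3, 52.6, 56.5, 60.7, 66.6.
The total first reaches 57 DD on day 7.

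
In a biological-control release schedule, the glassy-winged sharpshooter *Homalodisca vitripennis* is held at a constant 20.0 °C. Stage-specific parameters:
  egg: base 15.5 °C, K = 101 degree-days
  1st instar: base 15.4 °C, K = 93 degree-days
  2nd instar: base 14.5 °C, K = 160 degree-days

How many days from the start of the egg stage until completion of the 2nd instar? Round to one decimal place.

71.8 days

egg: 101 / (20.0 − 15.5) = 101 / 4.5 = 22.444 d.
1st instar: 93 / (20.0 − 15.4) = 93 / 4.6 = 20.217 d.
2nd instar: 160 / (20.0 − 14.5) = 160 / 5.5 = 29.091 d.
Sum = 71.753 ≈ 71.8 days.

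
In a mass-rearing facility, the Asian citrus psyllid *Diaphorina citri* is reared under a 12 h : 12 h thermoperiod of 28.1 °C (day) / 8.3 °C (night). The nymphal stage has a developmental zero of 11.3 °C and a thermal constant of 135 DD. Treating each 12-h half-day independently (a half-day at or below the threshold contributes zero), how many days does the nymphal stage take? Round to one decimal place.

16.1 days

Day half: max(0, 28.1 − 11.3) × 0.5 = 16.8 × 0.5 = 8.40 DD.
Night half: max(0, 8.3 − 11.3) × 0.5 = 0.0 × 0.5 = 0.00 DD.
Per 24 h: 8.40 DD/day.
Duration = 135 / 8.40 = 16.071 ≈ 16.1 days.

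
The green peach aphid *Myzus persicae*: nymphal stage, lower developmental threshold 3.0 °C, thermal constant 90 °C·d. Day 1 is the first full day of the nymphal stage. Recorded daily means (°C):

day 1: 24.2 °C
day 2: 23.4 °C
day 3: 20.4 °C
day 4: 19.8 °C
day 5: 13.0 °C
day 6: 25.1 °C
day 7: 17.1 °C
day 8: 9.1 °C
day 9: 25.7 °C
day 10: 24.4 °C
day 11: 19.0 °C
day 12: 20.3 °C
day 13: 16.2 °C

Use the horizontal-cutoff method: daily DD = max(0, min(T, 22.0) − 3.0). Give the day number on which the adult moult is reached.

day 6

Daily DD above 3.0 °C (capped at 19.0): 19.0, 19.0, 17.4, 16.8, 10.0, 19.0, 14.1, 6.1, 19.0, 19.0, 16.0, 17.3, 13.2.
Cumulative: 19.0, 38.0, 55.4, 72.2, 82.2, 101.2, 115.3, 121.4, 140.4, 159.4, 175.4, 192.7, 205.9.
The total first reaches 90 DD on day 6.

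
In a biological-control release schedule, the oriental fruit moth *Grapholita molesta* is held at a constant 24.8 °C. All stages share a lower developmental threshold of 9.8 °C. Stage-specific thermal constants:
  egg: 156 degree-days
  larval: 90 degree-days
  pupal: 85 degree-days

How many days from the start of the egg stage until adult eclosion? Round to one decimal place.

Daily accumulation at 24.8 °C = 24.8 − 9.8 = 15.0 DD/day.
Total K = 156 + 90 + 85 = 331 DD.
Total duration = 331 / 15.0 = 22.067 ≈ 22.1 days.

22.1 days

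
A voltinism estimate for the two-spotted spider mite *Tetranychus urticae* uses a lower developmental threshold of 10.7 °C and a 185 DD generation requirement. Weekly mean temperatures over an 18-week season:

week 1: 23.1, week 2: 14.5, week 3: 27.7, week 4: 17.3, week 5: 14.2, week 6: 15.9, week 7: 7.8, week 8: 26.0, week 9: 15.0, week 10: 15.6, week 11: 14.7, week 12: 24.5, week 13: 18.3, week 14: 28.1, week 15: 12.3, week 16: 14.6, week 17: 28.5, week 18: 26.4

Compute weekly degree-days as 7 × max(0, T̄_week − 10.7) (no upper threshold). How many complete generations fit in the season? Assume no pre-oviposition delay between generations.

5 generations

Weekly DD (7 × max(0, T̄ − 10.7)): 86.8, 26.6, 119.0, 46.2, 24.5, 36.4, 0.0, 107.1, 30.1, 34.3, 28.0, 96.6, 53.2, 121.8, 11.2, 27.3, 124.6, 109.9.
Season total = 1083.6 DD.
Complete generations = ⌊1083.6 / 185⌋ = 5.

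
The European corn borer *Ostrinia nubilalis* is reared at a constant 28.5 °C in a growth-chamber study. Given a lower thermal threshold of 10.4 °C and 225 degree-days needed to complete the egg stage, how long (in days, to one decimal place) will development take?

12.4 days

Daily accumulation = 28.5 − 10.4 = 18.1 DD/day.
Duration = 225 / 18.1 = 12.431 ≈ 12.4 days.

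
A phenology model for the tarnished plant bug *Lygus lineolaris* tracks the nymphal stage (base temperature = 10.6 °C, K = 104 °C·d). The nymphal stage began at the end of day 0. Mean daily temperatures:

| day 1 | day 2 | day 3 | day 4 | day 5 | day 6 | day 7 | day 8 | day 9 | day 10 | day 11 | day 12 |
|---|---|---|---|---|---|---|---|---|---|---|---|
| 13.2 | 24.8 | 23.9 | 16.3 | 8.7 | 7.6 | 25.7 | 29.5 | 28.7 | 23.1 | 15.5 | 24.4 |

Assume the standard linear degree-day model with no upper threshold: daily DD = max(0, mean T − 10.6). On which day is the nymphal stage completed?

day 11

Daily DD above 10.6 °C: 2.6, 14.2, 13.3, 5.7, 0.0, 0.0, 15.1, 18.9, 18.1, 12.5, 4.9, 13.8.
Cumulative: 2.6, 16.8, 30.1, 35.8, 35.8, 35.8, 50.9, 69.8, 87.9, 100.4, 105.3, 119.1.
The total first reaches 104 DD on day 11.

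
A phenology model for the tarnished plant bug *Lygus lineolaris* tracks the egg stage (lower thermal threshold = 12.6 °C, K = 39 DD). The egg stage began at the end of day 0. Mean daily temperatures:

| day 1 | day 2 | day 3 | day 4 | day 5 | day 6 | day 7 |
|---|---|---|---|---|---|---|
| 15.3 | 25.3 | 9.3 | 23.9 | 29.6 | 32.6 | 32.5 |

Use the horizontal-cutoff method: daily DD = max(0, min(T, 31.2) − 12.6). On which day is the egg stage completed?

Daily DD above 12.6 °C (capped at 18.6): 2.7, 12.7, 0.0, 11.3, 17.0, 18.6, 18.6.
Cumulative: 2.7, 15.4, 15.4, 26.7, 43.7, 62.3, 80.9.
The total first reaches 39 DD on day 5.

day 5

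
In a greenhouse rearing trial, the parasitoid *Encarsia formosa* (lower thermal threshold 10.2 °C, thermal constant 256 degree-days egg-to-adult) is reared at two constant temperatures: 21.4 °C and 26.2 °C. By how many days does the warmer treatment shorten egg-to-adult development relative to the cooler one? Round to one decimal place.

6.9 days

At 21.4 °C: 256 / (21.4 − 10.2) = 256 / 11.2 = 22.857 d.
At 26.2 °C: 256 / (26.2 − 10.2) = 256 / 16.0 = 16.000 d.
Difference = |22.857 − 16.000| = 6.857 ≈ 6.9 days.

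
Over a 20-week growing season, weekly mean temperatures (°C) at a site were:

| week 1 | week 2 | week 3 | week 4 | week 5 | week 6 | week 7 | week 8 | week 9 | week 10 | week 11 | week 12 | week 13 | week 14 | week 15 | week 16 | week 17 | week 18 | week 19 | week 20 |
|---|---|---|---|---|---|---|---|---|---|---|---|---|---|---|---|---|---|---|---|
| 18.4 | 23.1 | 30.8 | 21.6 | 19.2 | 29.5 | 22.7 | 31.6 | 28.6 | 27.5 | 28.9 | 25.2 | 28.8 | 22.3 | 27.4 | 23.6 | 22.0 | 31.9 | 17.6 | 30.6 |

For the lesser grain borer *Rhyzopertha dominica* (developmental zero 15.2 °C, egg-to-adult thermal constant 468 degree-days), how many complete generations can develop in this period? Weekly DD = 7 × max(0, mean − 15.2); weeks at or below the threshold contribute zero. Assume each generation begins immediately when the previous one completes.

Weekly DD (7 × max(0, T̄ − 15.2)): 22.4, 55.3, 109.2, 44.8, 28.0, 100.1, 52.5, 114.8, 93.8, 86.1, 95.9, 70.0, 95.2, 49.7, 85.4, 58.8, 47.6, 116.9, 16.8, 107.8.
Season total = 1451.1 DD.
Complete generations = ⌊1451.1 / 468⌋ = 3.

3 generations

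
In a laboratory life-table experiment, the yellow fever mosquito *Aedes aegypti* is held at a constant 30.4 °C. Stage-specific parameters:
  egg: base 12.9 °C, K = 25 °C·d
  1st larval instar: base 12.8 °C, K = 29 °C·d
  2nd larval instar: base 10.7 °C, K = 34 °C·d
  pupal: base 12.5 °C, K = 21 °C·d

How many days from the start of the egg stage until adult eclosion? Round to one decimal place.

egg: 25 / (30.4 − 12.9) = 25 / 17.5 = 1.429 d.
1st larval instar: 29 / (30.4 − 12.8) = 29 / 17.6 = 1.648 d.
2nd larval instar: 34 / (30.4 − 10.7) = 34 / 19.7 = 1.726 d.
pupal: 21 / (30.4 − 12.5) = 21 / 17.9 = 1.173 d.
Sum = 5.975 ≈ 6.0 days.

6.0 days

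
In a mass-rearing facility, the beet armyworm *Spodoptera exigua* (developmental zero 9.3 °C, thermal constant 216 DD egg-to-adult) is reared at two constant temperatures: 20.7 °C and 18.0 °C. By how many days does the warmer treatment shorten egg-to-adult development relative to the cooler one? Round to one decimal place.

5.9 days

At 20.7 °C: 216 / (20.7 − 9.3) = 216 / 11.4 = 18.947 d.
At 18.0 °C: 216 / (18.0 − 9.3) = 216 / 8.7 = 24.828 d.
Difference = |18.947 − 24.828| = 5.880 ≈ 5.9 days.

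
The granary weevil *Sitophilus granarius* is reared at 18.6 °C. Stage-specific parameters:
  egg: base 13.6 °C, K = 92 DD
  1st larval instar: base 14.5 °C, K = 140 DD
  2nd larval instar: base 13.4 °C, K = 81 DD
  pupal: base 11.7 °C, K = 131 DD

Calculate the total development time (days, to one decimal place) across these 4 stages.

87.1 days

egg: 92 / (18.6 − 13.6) = 92 / 5.0 = 18.400 d.
1st larval instar: 140 / (18.6 − 14.5) = 140 / 4.1 = 34.146 d.
2nd larval instar: 81 / (18.6 − 13.4) = 81 / 5.2 = 15.577 d.
pupal: 131 / (18.6 − 11.7) = 131 / 6.9 = 18.986 d.
Sum = 87.109 ≈ 87.1 days.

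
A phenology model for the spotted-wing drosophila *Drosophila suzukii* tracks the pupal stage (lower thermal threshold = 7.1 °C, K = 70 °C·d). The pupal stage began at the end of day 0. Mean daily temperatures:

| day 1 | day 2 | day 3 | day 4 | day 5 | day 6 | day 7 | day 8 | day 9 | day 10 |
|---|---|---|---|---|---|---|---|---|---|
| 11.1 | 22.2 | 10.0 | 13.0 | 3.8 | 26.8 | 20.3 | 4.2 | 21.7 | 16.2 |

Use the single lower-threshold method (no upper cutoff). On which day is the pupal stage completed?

Daily DD above 7.1 °C: 4.0, 15.1, 2.9, 5.9, 0.0, 19.7, 13.2, 0.0, 14.6, 9.1.
Cumulative: 4.0, 19.1, 22.0, 27.9, 27.9, 47.6, 60.8, 60.8, 75.4, 84.5.
The total first reaches 70 DD on day 9.

day 9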